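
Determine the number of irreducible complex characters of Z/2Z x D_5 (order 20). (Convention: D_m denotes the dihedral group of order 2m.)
8

Reasoning: The number of irreducible complex representations of a finite group equals its number of conjugacy classes. For a direct product, #classes(G x H) = #classes(G) * #classes(H). Z/2Z has 2 classes (abelian), D_5 has 4 classes, so 2 * 4 = 8, so Z/2Z x D_5 (order 20) has exactly 8 irreducible complex representations.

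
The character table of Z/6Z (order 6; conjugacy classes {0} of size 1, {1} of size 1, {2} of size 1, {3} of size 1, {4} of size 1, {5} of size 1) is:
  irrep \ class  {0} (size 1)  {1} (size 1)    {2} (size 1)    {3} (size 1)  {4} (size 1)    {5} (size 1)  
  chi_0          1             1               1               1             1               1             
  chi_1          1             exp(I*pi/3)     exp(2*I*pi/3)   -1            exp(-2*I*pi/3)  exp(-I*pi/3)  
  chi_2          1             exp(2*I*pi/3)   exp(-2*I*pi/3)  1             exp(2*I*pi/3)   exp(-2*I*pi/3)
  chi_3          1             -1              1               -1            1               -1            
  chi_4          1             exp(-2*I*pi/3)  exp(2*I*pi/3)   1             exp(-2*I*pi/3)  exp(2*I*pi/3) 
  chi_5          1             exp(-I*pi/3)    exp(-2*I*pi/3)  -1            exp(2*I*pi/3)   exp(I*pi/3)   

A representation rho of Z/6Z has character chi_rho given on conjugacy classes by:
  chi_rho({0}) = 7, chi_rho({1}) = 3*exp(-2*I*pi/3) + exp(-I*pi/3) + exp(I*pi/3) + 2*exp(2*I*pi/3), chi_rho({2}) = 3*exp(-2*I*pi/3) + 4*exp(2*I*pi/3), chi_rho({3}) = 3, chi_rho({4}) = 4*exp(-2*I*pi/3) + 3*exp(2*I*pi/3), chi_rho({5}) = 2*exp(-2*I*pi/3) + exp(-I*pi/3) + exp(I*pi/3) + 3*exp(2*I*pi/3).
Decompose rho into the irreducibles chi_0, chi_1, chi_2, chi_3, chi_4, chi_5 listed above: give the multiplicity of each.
Multiplicities: chi_0: 0, chi_1: 1, chi_2: 2, chi_3: 0, chi_4: 3, chi_5: 1.

Use <chi_rho, chi> = (1/|G|) sum_C |C| * chi_rho(C) * conj(chi(C)) with |G| = 6 for each irreducible chi in the table:
  <chi_rho, chi_0> = (1/6)[1*(7)*conj(1) + 1*(3*exp(-2*I*pi/3) + exp(-I*pi/3) + exp(I*pi/3) + 2*exp(2*I*pi/3))*conj(1) + 1*(3*exp(-2*I*pi/3) + 4*exp(2*I*pi/3))*conj(1) + 1*(3)*conj(1) + 1*(4*exp(-2*I*pi/3) + 3*exp(2*I*pi/3))*conj(1) + 1*(2*exp(-2*I*pi/3) + exp(-I*pi/3) + exp(I*pi/3) + 3*exp(2*I*pi/3))*conj(1)]
      = (1/6)[(7) + (3*exp(-2*I*pi/3) + exp(-I*pi/3) + exp(I*pi/3) + 2*exp(2*I*pi/3)) + (3*exp(-2*I*pi/3) + 4*exp(2*I*pi/3)) + (3) + (4*exp(-2*I*pi/3) + 3*exp(2*I*pi/3)) + (2*exp(-2*I*pi/3) + exp(-I*pi/3) + exp(I*pi/3) + 3*exp(2*I*pi/3))] = 0/6 = 0
  <chi_rho, chi_1> = (1/6)[1*(7)*conj(1) + 1*(3*exp(-2*I*pi/3) + exp(-I*pi/3) + exp(I*pi/3) + 2*exp(2*I*pi/3))*conj(exp(I*pi/3)) + 1*(3*exp(-2*I*pi/3) + 4*exp(2*I*pi/3))*conj(exp(2*I*pi/3)) + 1*(3)*conj(-1) + 1*(4*exp(-2*I*pi/3) + 3*exp(2*I*pi/3))*conj(exp(-2*I*pi/3)) + 1*(2*exp(-2*I*pi/3) + exp(-I*pi/3) + exp(I*pi/3) + 3*exp(2*I*pi/3))*conj(exp(-I*pi/3))]
      = (1/6)[(7) + (-2 + exp(-2*I*pi/3) + 2*exp(I*pi/3)) + (4 + 3*exp(2*I*pi/3)) + (-3) + (4 + 3*exp(-2*I*pi/3)) + (-2 + 2*exp(-I*pi/3) + exp(2*I*pi/3))] = 6/6 = 1
  <chi_rho, chi_2> = (1/6)[1*(7)*conj(1) + 1*(3*exp(-2*I*pi/3) + exp(-I*pi/3) + exp(I*pi/3) + 2*exp(2*I*pi/3))*conj(exp(2*I*pi/3)) + 1*(3*exp(-2*I*pi/3) + 4*exp(2*I*pi/3))*conj(exp(-2*I*pi/3)) + 1*(3)*conj(1) + 1*(4*exp(-2*I*pi/3) + 3*exp(2*I*pi/3))*conj(exp(2*I*pi/3)) + 1*(2*exp(-2*I*pi/3) + exp(-I*pi/3) + exp(I*pi/3) + 3*exp(2*I*pi/3))*conj(exp(-2*I*pi/3))]
      = (1/6)[(7) + (1 + exp(-I*pi/3) + 3*exp(2*I*pi/3)) + (3 + 4*exp(-2*I*pi/3)) + (3) + (3 + 4*exp(2*I*pi/3)) + (1 + 3*exp(-2*I*pi/3) + exp(I*pi/3))] = 12/6 = 2
  <chi_rho, chi_3> = (1/6)[1*(7)*conj(1) + 1*(3*exp(-2*I*pi/3) + exp(-I*pi/3) + exp(I*pi/3) + 2*exp(2*I*pi/3))*conj(-1) + 1*(3*exp(-2*I*pi/3) + 4*exp(2*I*pi/3))*conj(1) + 1*(3)*conj(-1) + 1*(4*exp(-2*I*pi/3) + 3*exp(2*I*pi/3))*conj(1) + 1*(2*exp(-2*I*pi/3) + exp(-I*pi/3) + exp(I*pi/3) + 3*exp(2*I*pi/3))*conj(-1)]
      = (1/6)[(7) + (-2*exp(2*I*pi/3) - exp(I*pi/3) - exp(-I*pi/3) - 3*exp(-2*I*pi/3)) + (3*exp(-2*I*pi/3) + 4*exp(2*I*pi/3)) + (-3) + (4*exp(-2*I*pi/3) + 3*exp(2*I*pi/3)) + (-3*exp(2*I*pi/3) - exp(I*pi/3) - exp(-I*pi/3) - 2*exp(-2*I*pi/3))] = 0/6 = 0
  <chi_rho, chi_4> = (1/6)[1*(7)*conj(1) + 1*(3*exp(-2*I*pi/3) + exp(-I*pi/3) + exp(I*pi/3) + 2*exp(2*I*pi/3))*conj(exp(-2*I*pi/3)) + 1*(3*exp(-2*I*pi/3) + 4*exp(2*I*pi/3))*conj(exp(2*I*pi/3)) + 1*(3)*conj(1) + 1*(4*exp(-2*I*pi/3) + 3*exp(2*I*pi/3))*conj(exp(-2*I*pi/3)) + 1*(2*exp(-2*I*pi/3) + exp(-I*pi/3) + exp(I*pi/3) + 3*exp(2*I*pi/3))*conj(exp(2*I*pi/3))]
      = (1/6)[(7) + (2 + 2*exp(-2*I*pi/3) + exp(I*pi/3)) + (4 + 3*exp(2*I*pi/3)) + (3) + (4 + 3*exp(-2*I*pi/3)) + (2 + exp(-I*pi/3) + 2*exp(2*I*pi/3))] = 18/6 = 3
  <chi_rho, chi_5> = (1/6)[1*(7)*conj(1) + 1*(3*exp(-2*I*pi/3) + exp(-I*pi/3) + exp(I*pi/3) + 2*exp(2*I*pi/3))*conj(exp(-I*pi/3)) + 1*(3*exp(-2*I*pi/3) + 4*exp(2*I*pi/3))*conj(exp(-2*I*pi/3)) + 1*(3)*conj(-1) + 1*(4*exp(-2*I*pi/3) + 3*exp(2*I*pi/3))*conj(exp(2*I*pi/3)) + 1*(2*exp(-2*I*pi/3) + exp(-I*pi/3) + exp(I*pi/3) + 3*exp(2*I*pi/3))*conj(exp(I*pi/3))]
      = (1/6)[(7) + (-1 + 3*exp(-I*pi/3) + exp(2*I*pi/3)) + (3 + 4*exp(-2*I*pi/3)) + (-3) + (3 + 4*exp(2*I*pi/3)) + (-1 + exp(-2*I*pi/3) + 3*exp(I*pi/3))] = 6/6 = 1
(Exp terms are combined using exp(i*s)*conj(exp(i*t)) = exp(i*(s-t)), and sums of them are collapsed using the identity that for every m > 1 the m distinct m-th roots of unity sum to 0, e.g. 1 + exp(2*I*pi/3) + exp(-2*I*pi/3) = 0.)
Dimension check: dim(rho) = sum (mult * dim) = 0*1 + 1*1 + 2*1 + 0*1 + 3*1 + 1*1 = 7 = chi_rho(e) = 7.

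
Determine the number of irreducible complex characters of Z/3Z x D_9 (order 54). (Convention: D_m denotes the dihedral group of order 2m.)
18

Why: The number of irreducible complex representations of a finite group equals its number of conjugacy classes. For a direct product, #classes(G x H) = #classes(G) * #classes(H). Z/3Z has 3 classes (abelian), D_9 has 6 classes, so 3 * 6 = 18, so Z/3Z x D_9 (order 54) has exactly 18 irreducible complex representations.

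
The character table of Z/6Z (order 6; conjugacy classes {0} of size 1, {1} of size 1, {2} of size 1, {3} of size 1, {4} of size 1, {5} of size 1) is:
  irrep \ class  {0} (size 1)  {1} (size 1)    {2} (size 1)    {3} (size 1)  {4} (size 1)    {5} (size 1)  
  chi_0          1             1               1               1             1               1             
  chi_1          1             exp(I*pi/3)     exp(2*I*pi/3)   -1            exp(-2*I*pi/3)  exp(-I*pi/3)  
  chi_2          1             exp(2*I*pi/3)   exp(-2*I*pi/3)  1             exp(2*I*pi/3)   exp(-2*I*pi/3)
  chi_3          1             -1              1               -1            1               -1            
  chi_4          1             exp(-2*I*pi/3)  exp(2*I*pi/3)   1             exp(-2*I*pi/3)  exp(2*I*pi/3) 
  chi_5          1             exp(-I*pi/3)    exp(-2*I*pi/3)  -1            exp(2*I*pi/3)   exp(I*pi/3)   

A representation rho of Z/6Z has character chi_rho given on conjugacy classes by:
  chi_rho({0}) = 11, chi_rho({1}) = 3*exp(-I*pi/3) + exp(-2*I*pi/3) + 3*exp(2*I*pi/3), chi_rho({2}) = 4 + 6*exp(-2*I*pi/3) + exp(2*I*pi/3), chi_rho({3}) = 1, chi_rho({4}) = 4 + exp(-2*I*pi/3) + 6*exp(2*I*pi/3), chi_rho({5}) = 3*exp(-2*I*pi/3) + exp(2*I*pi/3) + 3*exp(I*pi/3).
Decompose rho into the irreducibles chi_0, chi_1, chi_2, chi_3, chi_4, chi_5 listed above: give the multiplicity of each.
Multiplicities: chi_0: 2, chi_1: 0, chi_2: 3, chi_3: 2, chi_4: 1, chi_5: 3.

Derivation: Use <chi_rho, chi> = (1/|G|) sum_C |C| * chi_rho(C) * conj(chi(C)) with |G| = 6 for each irreducible chi in the table:
  <chi_rho, chi_0> = (1/6)[1*(11)*conj(1) + 1*(3*exp(-I*pi/3) + exp(-2*I*pi/3) + 3*exp(2*I*pi/3))*conj(1) + 1*(4 + 6*exp(-2*I*pi/3) + exp(2*I*pi/3))*conj(1) + 1*(1)*conj(1) + 1*(4 + exp(-2*I*pi/3) + 6*exp(2*I*pi/3))*conj(1) + 1*(3*exp(-2*I*pi/3) + exp(2*I*pi/3) + 3*exp(I*pi/3))*conj(1)]
      = (1/6)[(11) + (3*exp(-I*pi/3) + exp(-2*I*pi/3) + 3*exp(2*I*pi/3)) + (4 + 6*exp(-2*I*pi/3) + exp(2*I*pi/3)) + (1) + (4 + exp(-2*I*pi/3) + 6*exp(2*I*pi/3)) + (3*exp(-2*I*pi/3) + exp(2*I*pi/3) + 3*exp(I*pi/3))] = 12/6 = 2
  <chi_rho, chi_1> = (1/6)[1*(11)*conj(1) + 1*(3*exp(-I*pi/3) + exp(-2*I*pi/3) + 3*exp(2*I*pi/3))*conj(exp(I*pi/3)) + 1*(4 + 6*exp(-2*I*pi/3) + exp(2*I*pi/3))*conj(exp(2*I*pi/3)) + 1*(1)*conj(-1) + 1*(4 + exp(-2*I*pi/3) + 6*exp(2*I*pi/3))*conj(exp(-2*I*pi/3)) + 1*(3*exp(-2*I*pi/3) + exp(2*I*pi/3) + 3*exp(I*pi/3))*conj(exp(-I*pi/3))]
      = (1/6)[(11) + (-1) + (1 + 4*exp(-2*I*pi/3) + 6*exp(2*I*pi/3)) + (-1) + (1 + 6*exp(-2*I*pi/3) + 4*exp(2*I*pi/3)) + (-1)] = 0/6 = 0
  <chi_rho, chi_2> = (1/6)[1*(11)*conj(1) + 1*(3*exp(-I*pi/3) + exp(-2*I*pi/3) + 3*exp(2*I*pi/3))*conj(exp(2*I*pi/3)) + 1*(4 + 6*exp(-2*I*pi/3) + exp(2*I*pi/3))*conj(exp(-2*I*pi/3)) + 1*(1)*conj(1) + 1*(4 + exp(-2*I*pi/3) + 6*exp(2*I*pi/3))*conj(exp(2*I*pi/3)) + 1*(3*exp(-2*I*pi/3) + exp(2*I*pi/3) + 3*exp(I*pi/3))*conj(exp(-2*I*pi/3))]
      = (1/6)[(11) + (exp(2*I*pi/3)) + (6 + exp(-2*I*pi/3) + 4*exp(2*I*pi/3)) + (1) + (6 + 4*exp(-2*I*pi/3) + exp(2*I*pi/3)) + (exp(-2*I*pi/3))] = 18/6 = 3
  <chi_rho, chi_3> = (1/6)[1*(11)*conj(1) + 1*(3*exp(-I*pi/3) + exp(-2*I*pi/3) + 3*exp(2*I*pi/3))*conj(-1) + 1*(4 + 6*exp(-2*I*pi/3) + exp(2*I*pi/3))*conj(1) + 1*(1)*conj(-1) + 1*(4 + exp(-2*I*pi/3) + 6*exp(2*I*pi/3))*conj(1) + 1*(3*exp(-2*I*pi/3) + exp(2*I*pi/3) + 3*exp(I*pi/3))*conj(-1)]
      = (1/6)[(11) + (-3*exp(2*I*pi/3) - exp(-2*I*pi/3) - 3*exp(-I*pi/3)) + (4 + 6*exp(-2*I*pi/3) + exp(2*I*pi/3)) + (-1) + (4 + exp(-2*I*pi/3) + 6*exp(2*I*pi/3)) + (-3*exp(I*pi/3) - exp(2*I*pi/3) - 3*exp(-2*I*pi/3))] = 12/6 = 2
  <chi_rho, chi_4> = (1/6)[1*(11)*conj(1) + 1*(3*exp(-I*pi/3) + exp(-2*I*pi/3) + 3*exp(2*I*pi/3))*conj(exp(-2*I*pi/3)) + 1*(4 + 6*exp(-2*I*pi/3) + exp(2*I*pi/3))*conj(exp(2*I*pi/3)) + 1*(1)*conj(1) + 1*(4 + exp(-2*I*pi/3) + 6*exp(2*I*pi/3))*conj(exp(-2*I*pi/3)) + 1*(3*exp(-2*I*pi/3) + exp(2*I*pi/3) + 3*exp(I*pi/3))*conj(exp(2*I*pi/3))]
      = (1/6)[(11) + (1) + (1 + 4*exp(-2*I*pi/3) + 6*exp(2*I*pi/3)) + (1) + (1 + 6*exp(-2*I*pi/3) + 4*exp(2*I*pi/3)) + (1)] = 6/6 = 1
  <chi_rho, chi_5> = (1/6)[1*(11)*conj(1) + 1*(3*exp(-I*pi/3) + exp(-2*I*pi/3) + 3*exp(2*I*pi/3))*conj(exp(-I*pi/3)) + 1*(4 + 6*exp(-2*I*pi/3) + exp(2*I*pi/3))*conj(exp(-2*I*pi/3)) + 1*(1)*conj(-1) + 1*(4 + exp(-2*I*pi/3) + 6*exp(2*I*pi/3))*conj(exp(2*I*pi/3)) + 1*(3*exp(-2*I*pi/3) + exp(2*I*pi/3) + 3*exp(I*pi/3))*conj(exp(I*pi/3))]
      = (1/6)[(11) + (exp(-I*pi/3)) + (6 + exp(-2*I*pi/3) + 4*exp(2*I*pi/3)) + (-1) + (6 + 4*exp(-2*I*pi/3) + exp(2*I*pi/3)) + (exp(I*pi/3))] = 18/6 = 3
(Exp terms are combined using exp(i*s)*conj(exp(i*t)) = exp(i*(s-t)), and sums of them are collapsed using the identity that for every m > 1 the m distinct m-th roots of unity sum to 0, e.g. 1 + exp(2*I*pi/3) + exp(-2*I*pi/3) = 0.)
Dimension check: dim(rho) = sum (mult * dim) = 2*1 + 0*1 + 3*1 + 2*1 + 1*1 + 3*1 = 11 = chi_rho(e) = 11.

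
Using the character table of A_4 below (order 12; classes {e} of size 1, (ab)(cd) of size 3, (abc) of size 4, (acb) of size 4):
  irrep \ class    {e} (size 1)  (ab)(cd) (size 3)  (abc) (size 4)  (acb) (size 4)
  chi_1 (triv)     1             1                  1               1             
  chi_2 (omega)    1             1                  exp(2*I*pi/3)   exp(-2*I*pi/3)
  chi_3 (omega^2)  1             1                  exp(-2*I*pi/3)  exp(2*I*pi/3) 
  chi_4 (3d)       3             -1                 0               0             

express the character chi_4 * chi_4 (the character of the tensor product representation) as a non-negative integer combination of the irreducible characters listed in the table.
chi_4 tensor chi_4 = chi_1 + chi_2 + chi_3 + 2*chi_4 (all other irreducibles have multiplicity 0).

Explanation: The character of a tensor product is the pointwise product (chi_4 * chi_4)(C) = chi_4(C) * chi_4(C):
  {e}: (3)*(3), (ab)(cd): (-1)*(-1), (abc): (0)*(0), (acb): (0)*(0)
so (chi_4 * chi_4) takes values
  {e} -> 9, (ab)(cd) -> 1, (abc) -> 0, (acb) -> 0.
Now take the inner product of this character with each irreducible chi from the table, <chi_4*chi_4, chi> = (1/12) sum_C |C| (chi_4*chi_4)(C) conj(chi(C)):
  <chi_4*chi_4, chi_1> = (1/12)[1*(9)*conj(1) + 3*(1)*conj(1) + 4*(0)*conj(1) + 4*(0)*conj(1)]
      = (1/12)[(9) + (3) + (0) + (0)] = 12/12 = 1
  <chi_4*chi_4, chi_2> = (1/12)[1*(9)*conj(1) + 3*(1)*conj(1) + 4*(0)*conj(exp(2*I*pi/3)) + 4*(0)*conj(exp(-2*I*pi/3))]
      = (1/12)[(9) + (3) + (0) + (0)] = 12/12 = 1
  <chi_4*chi_4, chi_3> = (1/12)[1*(9)*conj(1) + 3*(1)*conj(1) + 4*(0)*conj(exp(-2*I*pi/3)) + 4*(0)*conj(exp(2*I*pi/3))]
      = (1/12)[(9) + (3) + (0) + (0)] = 12/12 = 1
  <chi_4*chi_4, chi_4> = (1/12)[1*(9)*conj(3) + 3*(1)*conj(-1) + 4*(0)*conj(0) + 4*(0)*conj(0)]
      = (1/12)[(27) + (-3) + (0) + (0)] = 24/12 = 2
(Exp terms are combined using exp(i*s)*conj(exp(i*t)) = exp(i*(s-t)), and sums of them are collapsed using the identity that for every m > 1 the m distinct m-th roots of unity sum to 0, e.g. 1 + exp(2*I*pi/3) + exp(-2*I*pi/3) = 0.)
Hence the multiplicities are chi_1: 1, chi_2: 1, chi_3: 1, chi_4: 2. Dimension check: dim(chi_4)*dim(chi_4) = 3*3 = 9 and sum (mult * dim) = 1*1 + 1*1 + 1*1 + 2*3 = 9.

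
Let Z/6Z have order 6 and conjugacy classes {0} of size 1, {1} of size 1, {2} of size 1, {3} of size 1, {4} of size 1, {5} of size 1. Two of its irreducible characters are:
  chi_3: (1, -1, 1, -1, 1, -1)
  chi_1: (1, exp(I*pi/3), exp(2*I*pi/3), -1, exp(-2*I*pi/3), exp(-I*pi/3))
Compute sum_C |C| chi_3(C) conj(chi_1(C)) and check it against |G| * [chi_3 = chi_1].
Sum = 0; so <chi_3, chi_1> = 0 (distinct irreducibles are orthogonal).

Derivation: Compute term by term over conjugacy classes (|C| * chi_3(C) * conj(chi_1(C))):
  1*(1)*conj(1) + 1*(-1)*conj(exp(I*pi/3)) + 1*(1)*conj(exp(2*I*pi/3)) + 1*(-1)*conj(-1) + 1*(1)*conj(exp(-2*I*pi/3)) + 1*(-1)*conj(exp(-I*pi/3))
  = (1) + (-exp(-I*pi/3)) + (exp(-2*I*pi/3)) + (1) + (exp(2*I*pi/3)) + (-exp(I*pi/3))
  = 0.
(Exp terms are combined using exp(i*s)*conj(exp(i*t)) = exp(i*(s-t)), and sums of them are collapsed using the identity that for every m > 1 the m distinct m-th roots of unity sum to 0, e.g. 1 + exp(2*I*pi/3) + exp(-2*I*pi/3) = 0.)
Dividing by |G| = 6 gives 0/6 = 0, matching the row-orthogonality relation <chi_3, chi_1> = [chi_3 = chi_1].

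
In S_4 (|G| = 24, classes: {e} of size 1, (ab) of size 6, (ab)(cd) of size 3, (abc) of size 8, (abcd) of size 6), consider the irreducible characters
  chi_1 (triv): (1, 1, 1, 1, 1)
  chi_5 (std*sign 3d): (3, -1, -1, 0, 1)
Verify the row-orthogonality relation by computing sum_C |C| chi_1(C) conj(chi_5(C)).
Sum = 0; so <chi_1, chi_5> = 0 (distinct irreducibles are orthogonal).

Solution. Compute term by term over conjugacy classes (|C| * chi_1(C) * conj(chi_5(C))):
  1*(1)*conj(3) + 6*(1)*conj(-1) + 3*(1)*conj(-1) + 8*(1)*conj(0) + 6*(1)*conj(1)
  = (3) + (-6) + (-3) + (0) + (6)
  = 0.
Dividing by |G| = 24 gives 0/24 = 0, matching the row-orthogonality relation <chi_1, chi_5> = [chi_1 = chi_5].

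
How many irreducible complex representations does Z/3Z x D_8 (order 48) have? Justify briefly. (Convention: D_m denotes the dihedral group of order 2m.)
21

Argument: The number of irreducible complex representations of a finite group equals its number of conjugacy classes. For a direct product, #classes(G x H) = #classes(G) * #classes(H). Z/3Z has 3 classes (abelian), D_8 has 7 classes, so 3 * 7 = 21, so Z/3Z x D_8 (order 48) has exactly 21 irreducible complex representations.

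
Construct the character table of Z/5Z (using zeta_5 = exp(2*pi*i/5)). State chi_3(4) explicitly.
Character table of Z/5Z (irreps indexed chi_0,...,chi_4 with chi_k(m) = zeta_5^(k*m), zeta_5 = exp(2*pi*i/5)):
  irrep \ class  {0} (size 1)  {1} (size 1)    {2} (size 1)    {3} (size 1)    {4} (size 1)  
  chi_0          1             1               1               1               1             
  chi_1          1             exp(2*I*pi/5)   exp(4*I*pi/5)   exp(-4*I*pi/5)  exp(-2*I*pi/5)
  chi_2          1             exp(4*I*pi/5)   exp(-2*I*pi/5)  exp(2*I*pi/5)   exp(-4*I*pi/5)
  chi_3          1             exp(-4*I*pi/5)  exp(2*I*pi/5)   exp(-2*I*pi/5)  exp(4*I*pi/5) 
  chi_4          1             exp(-2*I*pi/5)  exp(-4*I*pi/5)  exp(4*I*pi/5)   exp(2*I*pi/5) 

Spot check: chi_3(4) = zeta_5^(3*4) = zeta_5^12 = exp(4*I*pi/5).

Solution. Z/5Z is abelian, so all 5 irreducible complex representations are 1-dimensional. They are given by chi_k(m) = zeta_5^(k*m) for k = 0,...,4. Row orthogonality: sum_m chi_k(m) conj(chi_l(m)) = 5 * [k = l].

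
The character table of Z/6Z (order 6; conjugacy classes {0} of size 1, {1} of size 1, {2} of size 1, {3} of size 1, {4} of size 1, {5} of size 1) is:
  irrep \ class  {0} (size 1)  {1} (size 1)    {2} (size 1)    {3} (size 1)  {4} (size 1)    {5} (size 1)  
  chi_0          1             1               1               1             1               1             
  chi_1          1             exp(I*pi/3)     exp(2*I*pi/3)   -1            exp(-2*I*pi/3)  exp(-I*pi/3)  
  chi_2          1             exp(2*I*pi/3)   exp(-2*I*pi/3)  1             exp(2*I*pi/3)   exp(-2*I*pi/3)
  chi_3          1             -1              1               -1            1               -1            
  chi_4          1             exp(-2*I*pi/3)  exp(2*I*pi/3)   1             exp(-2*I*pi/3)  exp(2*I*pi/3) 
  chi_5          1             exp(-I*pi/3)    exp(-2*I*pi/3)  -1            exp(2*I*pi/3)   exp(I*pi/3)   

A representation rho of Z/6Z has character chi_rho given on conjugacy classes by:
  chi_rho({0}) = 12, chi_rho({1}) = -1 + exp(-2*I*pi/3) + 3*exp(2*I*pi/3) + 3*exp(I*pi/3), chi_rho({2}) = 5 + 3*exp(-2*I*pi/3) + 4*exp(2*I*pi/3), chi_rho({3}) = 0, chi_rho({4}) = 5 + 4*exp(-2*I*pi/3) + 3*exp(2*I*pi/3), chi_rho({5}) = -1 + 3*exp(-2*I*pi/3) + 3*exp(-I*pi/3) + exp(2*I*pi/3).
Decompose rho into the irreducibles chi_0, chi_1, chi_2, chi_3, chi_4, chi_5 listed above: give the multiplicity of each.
Multiplicities: chi_0: 2, chi_1: 3, chi_2: 3, chi_3: 3, chi_4: 1, chi_5: 0.

Why: Use <chi_rho, chi> = (1/|G|) sum_C |C| * chi_rho(C) * conj(chi(C)) with |G| = 6 for each irreducible chi in the table:
  <chi_rho, chi_0> = (1/6)[1*(12)*conj(1) + 1*(-1 + exp(-2*I*pi/3) + 3*exp(2*I*pi/3) + 3*exp(I*pi/3))*conj(1) + 1*(5 + 3*exp(-2*I*pi/3) + 4*exp(2*I*pi/3))*conj(1) + 1*(0)*conj(1) + 1*(5 + 4*exp(-2*I*pi/3) + 3*exp(2*I*pi/3))*conj(1) + 1*(-1 + 3*exp(-2*I*pi/3) + 3*exp(-I*pi/3) + exp(2*I*pi/3))*conj(1)]
      = (1/6)[(12) + (-1 + exp(-2*I*pi/3) + 3*exp(2*I*pi/3) + 3*exp(I*pi/3)) + (5 + 3*exp(-2*I*pi/3) + 4*exp(2*I*pi/3)) + (0) + (5 + 4*exp(-2*I*pi/3) + 3*exp(2*I*pi/3)) + (-1 + 3*exp(-2*I*pi/3) + 3*exp(-I*pi/3) + exp(2*I*pi/3))] = 12/6 = 2
  <chi_rho, chi_1> = (1/6)[1*(12)*conj(1) + 1*(-1 + exp(-2*I*pi/3) + 3*exp(2*I*pi/3) + 3*exp(I*pi/3))*conj(exp(I*pi/3)) + 1*(5 + 3*exp(-2*I*pi/3) + 4*exp(2*I*pi/3))*conj(exp(2*I*pi/3)) + 1*(0)*conj(-1) + 1*(5 + 4*exp(-2*I*pi/3) + 3*exp(2*I*pi/3))*conj(exp(-2*I*pi/3)) + 1*(-1 + 3*exp(-2*I*pi/3) + 3*exp(-I*pi/3) + exp(2*I*pi/3))*conj(exp(-I*pi/3))]
      = (1/6)[(12) + (2 - exp(-I*pi/3) + 3*exp(I*pi/3)) + (4 + 5*exp(-2*I*pi/3) + 3*exp(2*I*pi/3)) + (0) + (4 + 3*exp(-2*I*pi/3) + 5*exp(2*I*pi/3)) + (2 + 3*exp(-I*pi/3) - exp(I*pi/3))] = 18/6 = 3
  <chi_rho, chi_2> = (1/6)[1*(12)*conj(1) + 1*(-1 + exp(-2*I*pi/3) + 3*exp(2*I*pi/3) + 3*exp(I*pi/3))*conj(exp(2*I*pi/3)) + 1*(5 + 3*exp(-2*I*pi/3) + 4*exp(2*I*pi/3))*conj(exp(-2*I*pi/3)) + 1*(0)*conj(1) + 1*(5 + 4*exp(-2*I*pi/3) + 3*exp(2*I*pi/3))*conj(exp(2*I*pi/3)) + 1*(-1 + 3*exp(-2*I*pi/3) + 3*exp(-I*pi/3) + exp(2*I*pi/3))*conj(exp(-2*I*pi/3))]
      = (1/6)[(12) + (3 + 3*exp(-I*pi/3) + exp(2*I*pi/3) - exp(-2*I*pi/3)) + (3 + 4*exp(-2*I*pi/3) + 5*exp(2*I*pi/3)) + (0) + (3 + 5*exp(-2*I*pi/3) + 4*exp(2*I*pi/3)) + (3 + exp(-2*I*pi/3) - exp(2*I*pi/3) + 3*exp(I*pi/3))] = 18/6 = 3
  <chi_rho, chi_3> = (1/6)[1*(12)*conj(1) + 1*(-1 + exp(-2*I*pi/3) + 3*exp(2*I*pi/3) + 3*exp(I*pi/3))*conj(-1) + 1*(5 + 3*exp(-2*I*pi/3) + 4*exp(2*I*pi/3))*conj(1) + 1*(0)*conj(-1) + 1*(5 + 4*exp(-2*I*pi/3) + 3*exp(2*I*pi/3))*conj(1) + 1*(-1 + 3*exp(-2*I*pi/3) + 3*exp(-I*pi/3) + exp(2*I*pi/3))*conj(-1)]
      = (1/6)[(12) + (1 - 3*exp(I*pi/3) - 3*exp(2*I*pi/3) - exp(-2*I*pi/3)) + (5 + 3*exp(-2*I*pi/3) + 4*exp(2*I*pi/3)) + (0) + (5 + 4*exp(-2*I*pi/3) + 3*exp(2*I*pi/3)) + (1 - exp(2*I*pi/3) - 3*exp(-I*pi/3) - 3*exp(-2*I*pi/3))] = 18/6 = 3
  <chi_rho, chi_4> = (1/6)[1*(12)*conj(1) + 1*(-1 + exp(-2*I*pi/3) + 3*exp(2*I*pi/3) + 3*exp(I*pi/3))*conj(exp(-2*I*pi/3)) + 1*(5 + 3*exp(-2*I*pi/3) + 4*exp(2*I*pi/3))*conj(exp(2*I*pi/3)) + 1*(0)*conj(1) + 1*(5 + 4*exp(-2*I*pi/3) + 3*exp(2*I*pi/3))*conj(exp(-2*I*pi/3)) + 1*(-1 + 3*exp(-2*I*pi/3) + 3*exp(-I*pi/3) + exp(2*I*pi/3))*conj(exp(2*I*pi/3))]
      = (1/6)[(12) + (-2 + 3*exp(-2*I*pi/3) - exp(2*I*pi/3)) + (4 + 5*exp(-2*I*pi/3) + 3*exp(2*I*pi/3)) + (0) + (4 + 3*exp(-2*I*pi/3) + 5*exp(2*I*pi/3)) + (-2 - exp(-2*I*pi/3) + 3*exp(2*I*pi/3))] = 6/6 = 1
  <chi_rho, chi_5> = (1/6)[1*(12)*conj(1) + 1*(-1 + exp(-2*I*pi/3) + 3*exp(2*I*pi/3) + 3*exp(I*pi/3))*conj(exp(-I*pi/3)) + 1*(5 + 3*exp(-2*I*pi/3) + 4*exp(2*I*pi/3))*conj(exp(-2*I*pi/3)) + 1*(0)*conj(-1) + 1*(5 + 4*exp(-2*I*pi/3) + 3*exp(2*I*pi/3))*conj(exp(2*I*pi/3)) + 1*(-1 + 3*exp(-2*I*pi/3) + 3*exp(-I*pi/3) + exp(2*I*pi/3))*conj(exp(I*pi/3))]
      = (1/6)[(12) + (-3 - exp(I*pi/3) + exp(-I*pi/3) + 3*exp(2*I*pi/3)) + (3 + 4*exp(-2*I*pi/3) + 5*exp(2*I*pi/3)) + (0) + (3 + 5*exp(-2*I*pi/3) + 4*exp(2*I*pi/3)) + (-3 + 3*exp(-2*I*pi/3) - exp(-I*pi/3) + exp(I*pi/3))] = 0/6 = 0
(Exp terms are combined using exp(i*s)*conj(exp(i*t)) = exp(i*(s-t)), and sums of them are collapsed using the identity that for every m > 1 the m distinct m-th roots of unity sum to 0, e.g. 1 + exp(2*I*pi/3) + exp(-2*I*pi/3) = 0.)
Dimension check: dim(rho) = sum (mult * dim) = 2*1 + 3*1 + 3*1 + 3*1 + 1*1 + 0*1 = 12 = chi_rho(e) = 12.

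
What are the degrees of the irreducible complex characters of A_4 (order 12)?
Dimensions: 1, 1, 1, 3

Derivation: There are 4 irreducibles (= number of conjugacy classes). Their dimensions d_i satisfy sum d_i^2 = |G| = 12: 1 + 1 + 1 + 9 = 12.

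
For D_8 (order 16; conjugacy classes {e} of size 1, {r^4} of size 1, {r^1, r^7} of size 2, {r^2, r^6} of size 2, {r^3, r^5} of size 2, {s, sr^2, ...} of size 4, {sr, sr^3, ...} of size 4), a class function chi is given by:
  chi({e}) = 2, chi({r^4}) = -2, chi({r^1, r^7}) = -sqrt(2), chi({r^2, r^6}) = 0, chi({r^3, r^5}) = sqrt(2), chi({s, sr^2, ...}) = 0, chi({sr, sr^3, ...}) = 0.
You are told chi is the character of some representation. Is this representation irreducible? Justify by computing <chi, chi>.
Irreducible: <chi, chi> = 1.

Reasoning: <chi, chi> = (1/|G|) sum_C |C| * |chi(C)|^2 = (1/16)[1*|2|^2 + 1*|-2|^2 + 2*|-sqrt(2)|^2 + 2*|0|^2 + 2*|sqrt(2)|^2 + 4*|0|^2 + 4*|0|^2]
  = (1/16)[(4) + (4) + (4) + (0) + (4) + (0) + (0)] = 16/16 = 1.
A character is irreducible iff <chi, chi> = 1, so this representation is irreducible.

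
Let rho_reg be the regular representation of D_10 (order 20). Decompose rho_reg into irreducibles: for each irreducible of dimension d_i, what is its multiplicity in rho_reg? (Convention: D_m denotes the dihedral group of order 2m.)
Each irreducible V_i of dimension d_i appears with multiplicity d_i, i.e. rho_reg = (direct sum over all irreducibles V_i) d_i V_i. The irreducible dimensions for D_10 are 1, 1, 1, 1, 2, 2, 2, 2: 4 irreducibles of dimension 1, each with multiplicity 1; 4 irreducibles of dimension 2, each with multiplicity 2. Total dimension 4*1*1 + 4*2*2 = 20 = |G|.

Why: General theorem: in the regular representation of a finite group G, each irreducible appears with multiplicity equal to its dimension. Check: dim(rho_reg) = sum d_i^2 = 1 + 1 + 1 + 1 + 4 + 4 + 4 + 4 = 20 = |G|.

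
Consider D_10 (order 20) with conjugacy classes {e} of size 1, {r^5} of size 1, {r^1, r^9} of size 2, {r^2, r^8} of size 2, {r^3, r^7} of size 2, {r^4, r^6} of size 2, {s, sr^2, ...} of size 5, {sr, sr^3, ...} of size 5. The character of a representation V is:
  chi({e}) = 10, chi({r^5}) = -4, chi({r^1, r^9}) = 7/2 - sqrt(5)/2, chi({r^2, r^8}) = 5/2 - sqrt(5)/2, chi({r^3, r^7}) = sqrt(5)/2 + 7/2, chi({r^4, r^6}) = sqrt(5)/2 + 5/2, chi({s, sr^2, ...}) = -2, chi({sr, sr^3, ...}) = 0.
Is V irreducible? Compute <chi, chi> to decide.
Not irreducible (reducible): <chi, chi> = 11 > 1.

Why: <chi, chi> = (1/|G|) sum_C |C| * |chi(C)|^2 = (1/20)[1*|10|^2 + 1*|-4|^2 + 2*|7/2 - sqrt(5)/2|^2 + 2*|5/2 - sqrt(5)/2|^2 + 2*|sqrt(5)/2 + 7/2|^2 + 2*|sqrt(5)/2 + 5/2|^2 + 5*|-2|^2 + 5*|0|^2]
  = (1/20)[(100) + (16) + (27 - 7*sqrt(5)) + (15 - 5*sqrt(5)) + (7*sqrt(5) + 27) + (5*sqrt(5) + 15) + (20) + (0)] = 220/20 = 11.
A character is irreducible iff <chi, chi> = 1, so this representation is reducible.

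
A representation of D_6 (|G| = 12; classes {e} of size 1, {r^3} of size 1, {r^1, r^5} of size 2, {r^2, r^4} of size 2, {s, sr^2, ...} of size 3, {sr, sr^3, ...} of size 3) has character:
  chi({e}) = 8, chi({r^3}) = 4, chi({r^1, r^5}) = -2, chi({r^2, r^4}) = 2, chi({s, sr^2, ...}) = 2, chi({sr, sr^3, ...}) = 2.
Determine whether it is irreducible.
Not irreducible (reducible): <chi, chi> = 10 > 1.

<chi, chi> = (1/|G|) sum_C |C| * |chi(C)|^2 = (1/12)[1*|8|^2 + 1*|4|^2 + 2*|-2|^2 + 2*|2|^2 + 3*|2|^2 + 3*|2|^2]
  = (1/12)[(64) + (16) + (8) + (8) + (12) + (12)] = 120/12 = 10.
A character is irreducible iff <chi, chi> = 1, so this representation is reducible.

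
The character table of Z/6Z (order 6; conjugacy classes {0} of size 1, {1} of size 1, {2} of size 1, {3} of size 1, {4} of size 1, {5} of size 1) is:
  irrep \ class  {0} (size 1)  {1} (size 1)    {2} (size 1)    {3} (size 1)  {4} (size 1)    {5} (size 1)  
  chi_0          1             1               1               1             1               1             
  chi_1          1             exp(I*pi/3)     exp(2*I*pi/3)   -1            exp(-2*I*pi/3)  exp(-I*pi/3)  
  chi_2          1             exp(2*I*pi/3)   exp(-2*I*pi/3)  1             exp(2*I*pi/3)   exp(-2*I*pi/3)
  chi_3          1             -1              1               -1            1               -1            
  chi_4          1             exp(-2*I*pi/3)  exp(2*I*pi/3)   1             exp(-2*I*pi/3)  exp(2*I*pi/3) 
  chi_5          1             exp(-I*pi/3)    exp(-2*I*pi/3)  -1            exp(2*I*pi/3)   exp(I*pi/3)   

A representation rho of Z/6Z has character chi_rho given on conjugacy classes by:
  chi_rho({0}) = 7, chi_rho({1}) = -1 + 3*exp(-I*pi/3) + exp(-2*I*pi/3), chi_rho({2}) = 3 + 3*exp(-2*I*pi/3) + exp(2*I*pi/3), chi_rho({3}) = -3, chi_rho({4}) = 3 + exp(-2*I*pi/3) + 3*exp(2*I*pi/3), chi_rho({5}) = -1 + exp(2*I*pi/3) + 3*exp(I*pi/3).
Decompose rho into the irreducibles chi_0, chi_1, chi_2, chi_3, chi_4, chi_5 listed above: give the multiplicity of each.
Multiplicities: chi_0: 1, chi_1: 0, chi_2: 0, chi_3: 2, chi_4: 1, chi_5: 3.

Argument: Use <chi_rho, chi> = (1/|G|) sum_C |C| * chi_rho(C) * conj(chi(C)) with |G| = 6 for each irreducible chi in the table:
  <chi_rho, chi_0> = (1/6)[1*(7)*conj(1) + 1*(-1 + 3*exp(-I*pi/3) + exp(-2*I*pi/3))*conj(1) + 1*(3 + 3*exp(-2*I*pi/3) + exp(2*I*pi/3))*conj(1) + 1*(-3)*conj(1) + 1*(3 + exp(-2*I*pi/3) + 3*exp(2*I*pi/3))*conj(1) + 1*(-1 + exp(2*I*pi/3) + 3*exp(I*pi/3))*conj(1)]
      = (1/6)[(7) + (-1 + 3*exp(-I*pi/3) + exp(-2*I*pi/3)) + (3 + 3*exp(-2*I*pi/3) + exp(2*I*pi/3)) + (-3) + (3 + exp(-2*I*pi/3) + 3*exp(2*I*pi/3)) + (-1 + exp(2*I*pi/3) + 3*exp(I*pi/3))] = 6/6 = 1
  <chi_rho, chi_1> = (1/6)[1*(7)*conj(1) + 1*(-1 + 3*exp(-I*pi/3) + exp(-2*I*pi/3))*conj(exp(I*pi/3)) + 1*(3 + 3*exp(-2*I*pi/3) + exp(2*I*pi/3))*conj(exp(2*I*pi/3)) + 1*(-3)*conj(-1) + 1*(3 + exp(-2*I*pi/3) + 3*exp(2*I*pi/3))*conj(exp(-2*I*pi/3)) + 1*(-1 + exp(2*I*pi/3) + 3*exp(I*pi/3))*conj(exp(-I*pi/3))]
      = (1/6)[(7) + (-1 + 3*exp(-2*I*pi/3) - exp(-I*pi/3)) + (-2) + (3) + (-2) + (-1 - exp(I*pi/3) + 3*exp(2*I*pi/3))] = 0/6 = 0
  <chi_rho, chi_2> = (1/6)[1*(7)*conj(1) + 1*(-1 + 3*exp(-I*pi/3) + exp(-2*I*pi/3))*conj(exp(2*I*pi/3)) + 1*(3 + 3*exp(-2*I*pi/3) + exp(2*I*pi/3))*conj(exp(-2*I*pi/3)) + 1*(-3)*conj(1) + 1*(3 + exp(-2*I*pi/3) + 3*exp(2*I*pi/3))*conj(exp(2*I*pi/3)) + 1*(-1 + exp(2*I*pi/3) + 3*exp(I*pi/3))*conj(exp(-2*I*pi/3))]
      = (1/6)[(7) + (-3 + exp(2*I*pi/3) - exp(-2*I*pi/3)) + (3 + exp(-2*I*pi/3) + 3*exp(2*I*pi/3)) + (-3) + (3 + 3*exp(-2*I*pi/3) + exp(2*I*pi/3)) + (-3 + exp(-2*I*pi/3) - exp(2*I*pi/3))] = 0/6 = 0
  <chi_rho, chi_3> = (1/6)[1*(7)*conj(1) + 1*(-1 + 3*exp(-I*pi/3) + exp(-2*I*pi/3))*conj(-1) + 1*(3 + 3*exp(-2*I*pi/3) + exp(2*I*pi/3))*conj(1) + 1*(-3)*conj(-1) + 1*(3 + exp(-2*I*pi/3) + 3*exp(2*I*pi/3))*conj(1) + 1*(-1 + exp(2*I*pi/3) + 3*exp(I*pi/3))*conj(-1)]
      = (1/6)[(7) + (1 - exp(-2*I*pi/3) - 3*exp(-I*pi/3)) + (3 + 3*exp(-2*I*pi/3) + exp(2*I*pi/3)) + (3) + (3 + exp(-2*I*pi/3) + 3*exp(2*I*pi/3)) + (1 - 3*exp(I*pi/3) - exp(2*I*pi/3))] = 12/6 = 2
  <chi_rho, chi_4> = (1/6)[1*(7)*conj(1) + 1*(-1 + 3*exp(-I*pi/3) + exp(-2*I*pi/3))*conj(exp(-2*I*pi/3)) + 1*(3 + 3*exp(-2*I*pi/3) + exp(2*I*pi/3))*conj(exp(2*I*pi/3)) + 1*(-3)*conj(1) + 1*(3 + exp(-2*I*pi/3) + 3*exp(2*I*pi/3))*conj(exp(-2*I*pi/3)) + 1*(-1 + exp(2*I*pi/3) + 3*exp(I*pi/3))*conj(exp(2*I*pi/3))]
      = (1/6)[(7) + (1 - exp(2*I*pi/3) + 3*exp(I*pi/3)) + (-2) + (-3) + (-2) + (1 + 3*exp(-I*pi/3) - exp(-2*I*pi/3))] = 6/6 = 1
  <chi_rho, chi_5> = (1/6)[1*(7)*conj(1) + 1*(-1 + 3*exp(-I*pi/3) + exp(-2*I*pi/3))*conj(exp(-I*pi/3)) + 1*(3 + 3*exp(-2*I*pi/3) + exp(2*I*pi/3))*conj(exp(-2*I*pi/3)) + 1*(-3)*conj(-1) + 1*(3 + exp(-2*I*pi/3) + 3*exp(2*I*pi/3))*conj(exp(2*I*pi/3)) + 1*(-1 + exp(2*I*pi/3) + 3*exp(I*pi/3))*conj(exp(I*pi/3))]
      = (1/6)[(7) + (3 - exp(I*pi/3) + exp(-I*pi/3)) + (3 + exp(-2*I*pi/3) + 3*exp(2*I*pi/3)) + (3) + (3 + 3*exp(-2*I*pi/3) + exp(2*I*pi/3)) + (3 - exp(-I*pi/3) + exp(I*pi/3))] = 18/6 = 3
(Exp terms are combined using exp(i*s)*conj(exp(i*t)) = exp(i*(s-t)), and sums of them are collapsed using the identity that for every m > 1 the m distinct m-th roots of unity sum to 0, e.g. 1 + exp(2*I*pi/3) + exp(-2*I*pi/3) = 0.)
Dimension check: dim(rho) = sum (mult * dim) = 1*1 + 0*1 + 0*1 + 2*1 + 1*1 + 3*1 = 7 = chi_rho(e) = 7.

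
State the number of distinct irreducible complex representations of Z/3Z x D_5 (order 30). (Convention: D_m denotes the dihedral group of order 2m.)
12

Working: The number of irreducible complex representations of a finite group equals its number of conjugacy classes. For a direct product, #classes(G x H) = #classes(G) * #classes(H). Z/3Z has 3 classes (abelian), D_5 has 4 classes, so 3 * 4 = 12, so Z/3Z x D_5 (order 30) has exactly 12 irreducible complex representations.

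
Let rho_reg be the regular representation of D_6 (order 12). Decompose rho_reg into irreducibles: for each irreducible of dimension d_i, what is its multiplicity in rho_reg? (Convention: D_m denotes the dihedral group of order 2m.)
Each irreducible V_i of dimension d_i appears with multiplicity d_i, i.e. rho_reg = (direct sum over all irreducibles V_i) d_i V_i. The irreducible dimensions for D_6 are 1, 1, 1, 1, 2, 2: 4 irreducibles of dimension 1, each with multiplicity 1; 2 irreducibles of dimension 2, each with multiplicity 2. Total dimension 4*1*1 + 2*2*2 = 12 = |G|.

Explanation: General theorem: in the regular representation of a finite group G, each irreducible appears with multiplicity equal to its dimension. Check: dim(rho_reg) = sum d_i^2 = 1 + 1 + 1 + 1 + 4 + 4 = 12 = |G|.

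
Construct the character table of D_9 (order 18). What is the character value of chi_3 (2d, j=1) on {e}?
Conjugacy classes: {e} of size 1, {r^1, r^8} of size 2, {r^2, r^7} of size 2, {r^3, r^6} of size 2, {r^4, r^5} of size 2, {s, sr, ..., sr^8} of size 9.
Character table:
  irrep \ class              {e} (size 1)  {r^1, r^8} (size 2)  {r^2, r^7} (size 2)  {r^3, r^6} (size 2)  {r^4, r^5} (size 2)  {s, sr, ..., sr^8} (size 9)
  chi_1 (triv)               1             1                    1                    1                    1                    1                          
  chi_2 (sign: r->1, s->-1)  1             1                    1                    1                    1                    -1                         
  chi_3 (2d, j=1)            2             2*cos(2*pi/9)        2*cos(4*pi/9)        -1                   -2*cos(pi/9)         0                          
  chi_4 (2d, j=2)            2             2*cos(4*pi/9)        -2*cos(pi/9)         -1                   2*cos(2*pi/9)        0                          
  chi_5 (2d, j=3)            2             -1                   -1                   2                    -1                   0                          
  chi_6 (2d, j=4)            2             -2*cos(pi/9)         2*cos(2*pi/9)        -1                   2*cos(4*pi/9)        0                          

Spot check: chi_3 (2d, j=1) on {e} = 2.

Why: D_9 has order 2*9 = 18 with 6 conjugacy classes, hence 6 irreducibles. Sum of squared dims 1 + 1 + 4 + 4 + 4 + 4 = 18 = |G|. Linear characters come from the abelianisation; the 2-dimensional irreps have character r^k -> 2*cos(2*pi*j*k/9), reflections -> 0.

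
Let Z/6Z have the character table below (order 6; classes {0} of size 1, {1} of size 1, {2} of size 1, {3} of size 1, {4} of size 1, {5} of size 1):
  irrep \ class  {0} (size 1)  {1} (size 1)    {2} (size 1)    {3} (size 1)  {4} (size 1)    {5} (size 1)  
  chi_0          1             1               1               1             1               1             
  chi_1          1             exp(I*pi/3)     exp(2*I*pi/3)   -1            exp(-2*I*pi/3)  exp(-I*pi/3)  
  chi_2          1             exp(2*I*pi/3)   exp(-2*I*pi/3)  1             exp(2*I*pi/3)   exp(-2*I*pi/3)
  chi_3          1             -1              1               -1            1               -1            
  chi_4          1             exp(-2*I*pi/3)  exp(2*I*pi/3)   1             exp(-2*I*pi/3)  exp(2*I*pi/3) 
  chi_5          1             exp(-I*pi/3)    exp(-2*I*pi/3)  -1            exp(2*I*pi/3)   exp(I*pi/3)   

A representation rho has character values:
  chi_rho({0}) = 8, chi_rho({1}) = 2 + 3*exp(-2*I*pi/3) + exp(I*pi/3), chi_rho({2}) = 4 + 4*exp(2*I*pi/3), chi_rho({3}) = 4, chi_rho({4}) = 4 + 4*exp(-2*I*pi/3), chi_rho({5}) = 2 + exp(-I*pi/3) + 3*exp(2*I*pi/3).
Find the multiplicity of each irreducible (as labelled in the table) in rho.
Multiplicities: chi_0: 3, chi_1: 1, chi_2: 0, chi_3: 1, chi_4: 3, chi_5: 0.

Proof sketch: Use <chi_rho, chi> = (1/|G|) sum_C |C| * chi_rho(C) * conj(chi(C)) with |G| = 6 for each irreducible chi in the table:
  <chi_rho, chi_0> = (1/6)[1*(8)*conj(1) + 1*(2 + 3*exp(-2*I*pi/3) + exp(I*pi/3))*conj(1) + 1*(4 + 4*exp(2*I*pi/3))*conj(1) + 1*(4)*conj(1) + 1*(4 + 4*exp(-2*I*pi/3))*conj(1) + 1*(2 + exp(-I*pi/3) + 3*exp(2*I*pi/3))*conj(1)]
      = (1/6)[(8) + (2 + 3*exp(-2*I*pi/3) + exp(I*pi/3)) + (4 + 4*exp(2*I*pi/3)) + (4) + (4 + 4*exp(-2*I*pi/3)) + (2 + exp(-I*pi/3) + 3*exp(2*I*pi/3))] = 18/6 = 3
  <chi_rho, chi_1> = (1/6)[1*(8)*conj(1) + 1*(2 + 3*exp(-2*I*pi/3) + exp(I*pi/3))*conj(exp(I*pi/3)) + 1*(4 + 4*exp(2*I*pi/3))*conj(exp(2*I*pi/3)) + 1*(4)*conj(-1) + 1*(4 + 4*exp(-2*I*pi/3))*conj(exp(-2*I*pi/3)) + 1*(2 + exp(-I*pi/3) + 3*exp(2*I*pi/3))*conj(exp(-I*pi/3))]
      = (1/6)[(8) + (-2 + 2*exp(-I*pi/3)) + (4 + 4*exp(-2*I*pi/3)) + (-4) + (4 + 4*exp(2*I*pi/3)) + (-2 + 2*exp(I*pi/3))] = 6/6 = 1
  <chi_rho, chi_2> = (1/6)[1*(8)*conj(1) + 1*(2 + 3*exp(-2*I*pi/3) + exp(I*pi/3))*conj(exp(2*I*pi/3)) + 1*(4 + 4*exp(2*I*pi/3))*conj(exp(-2*I*pi/3)) + 1*(4)*conj(1) + 1*(4 + 4*exp(-2*I*pi/3))*conj(exp(2*I*pi/3)) + 1*(2 + exp(-I*pi/3) + 3*exp(2*I*pi/3))*conj(exp(-2*I*pi/3))]
      = (1/6)[(8) + (-2) + (-4) + (4) + (-4) + (-2)] = 0/6 = 0
  <chi_rho, chi_3> = (1/6)[1*(8)*conj(1) + 1*(2 + 3*exp(-2*I*pi/3) + exp(I*pi/3))*conj(-1) + 1*(4 + 4*exp(2*I*pi/3))*conj(1) + 1*(4)*conj(-1) + 1*(4 + 4*exp(-2*I*pi/3))*conj(1) + 1*(2 + exp(-I*pi/3) + 3*exp(2*I*pi/3))*conj(-1)]
      = (1/6)[(8) + (-2 - exp(I*pi/3) - 3*exp(-2*I*pi/3)) + (4 + 4*exp(2*I*pi/3)) + (-4) + (4 + 4*exp(-2*I*pi/3)) + (-2 - 3*exp(2*I*pi/3) - exp(-I*pi/3))] = 6/6 = 1
  <chi_rho, chi_4> = (1/6)[1*(8)*conj(1) + 1*(2 + 3*exp(-2*I*pi/3) + exp(I*pi/3))*conj(exp(-2*I*pi/3)) + 1*(4 + 4*exp(2*I*pi/3))*conj(exp(2*I*pi/3)) + 1*(4)*conj(1) + 1*(4 + 4*exp(-2*I*pi/3))*conj(exp(-2*I*pi/3)) + 1*(2 + exp(-I*pi/3) + 3*exp(2*I*pi/3))*conj(exp(2*I*pi/3))]
      = (1/6)[(8) + (2 + 2*exp(2*I*pi/3)) + (4 + 4*exp(-2*I*pi/3)) + (4) + (4 + 4*exp(2*I*pi/3)) + (2 + 2*exp(-2*I*pi/3))] = 18/6 = 3
  <chi_rho, chi_5> = (1/6)[1*(8)*conj(1) + 1*(2 + 3*exp(-2*I*pi/3) + exp(I*pi/3))*conj(exp(-I*pi/3)) + 1*(4 + 4*exp(2*I*pi/3))*conj(exp(-2*I*pi/3)) + 1*(4)*conj(-1) + 1*(4 + 4*exp(-2*I*pi/3))*conj(exp(2*I*pi/3)) + 1*(2 + exp(-I*pi/3) + 3*exp(2*I*pi/3))*conj(exp(I*pi/3))]
      = (1/6)[(8) + (2) + (-4) + (-4) + (-4) + (2)] = 0/6 = 0
(Exp terms are combined using exp(i*s)*conj(exp(i*t)) = exp(i*(s-t)), and sums of them are collapsed using the identity that for every m > 1 the m distinct m-th roots of unity sum to 0, e.g. 1 + exp(2*I*pi/3) + exp(-2*I*pi/3) = 0.)
Dimension check: dim(rho) = sum (mult * dim) = 3*1 + 1*1 + 0*1 + 1*1 + 3*1 + 0*1 = 8 = chi_rho(e) = 8.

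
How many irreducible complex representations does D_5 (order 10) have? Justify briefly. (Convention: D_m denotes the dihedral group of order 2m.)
4

Reasoning: The number of irreducible complex representations of a finite group equals its number of conjugacy classes. D_5 has 4 conjugacy classes ((n+3)/2 for n odd), so D_5 (order 10) has exactly 4 irreducible complex representations.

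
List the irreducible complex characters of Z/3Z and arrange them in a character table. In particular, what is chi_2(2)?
Character table of Z/3Z (irreps indexed chi_0,...,chi_2 with chi_k(m) = zeta_3^(k*m), zeta_3 = exp(2*pi*i/3)):
  irrep \ class  {0} (size 1)  {1} (size 1)    {2} (size 1)  
  chi_0          1             1               1             
  chi_1          1             exp(2*I*pi/3)   exp(-2*I*pi/3)
  chi_2          1             exp(-2*I*pi/3)  exp(2*I*pi/3) 

Spot check: chi_2(2) = zeta_3^(2*2) = zeta_3^4 = exp(2*I*pi/3).

Details: Z/3Z is abelian, so all 3 irreducible complex representations are 1-dimensional. They are given by chi_k(m) = zeta_3^(k*m) for k = 0,...,2. Row orthogonality: sum_m chi_k(m) conj(chi_l(m)) = 3 * [k = l].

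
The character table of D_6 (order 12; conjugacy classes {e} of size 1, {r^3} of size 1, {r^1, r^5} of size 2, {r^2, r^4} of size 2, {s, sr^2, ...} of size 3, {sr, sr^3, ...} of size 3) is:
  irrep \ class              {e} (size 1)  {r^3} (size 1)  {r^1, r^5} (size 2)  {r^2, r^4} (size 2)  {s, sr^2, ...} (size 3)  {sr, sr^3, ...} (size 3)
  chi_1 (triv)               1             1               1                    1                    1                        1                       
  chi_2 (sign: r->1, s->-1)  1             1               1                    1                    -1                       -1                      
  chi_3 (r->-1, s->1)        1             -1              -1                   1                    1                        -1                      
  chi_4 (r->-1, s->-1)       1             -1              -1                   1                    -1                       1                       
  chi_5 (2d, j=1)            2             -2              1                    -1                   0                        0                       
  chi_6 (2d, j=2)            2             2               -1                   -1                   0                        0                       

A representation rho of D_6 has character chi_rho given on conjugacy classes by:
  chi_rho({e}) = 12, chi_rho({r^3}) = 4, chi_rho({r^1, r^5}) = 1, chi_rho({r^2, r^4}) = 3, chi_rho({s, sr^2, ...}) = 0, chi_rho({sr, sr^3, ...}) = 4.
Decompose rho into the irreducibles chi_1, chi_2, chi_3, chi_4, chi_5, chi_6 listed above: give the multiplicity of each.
Multiplicities: chi_1: 3, chi_2: 1, chi_3: 0, chi_4: 2, chi_5: 1, chi_6: 2.

Solution. Use <chi_rho, chi> = (1/|G|) sum_C |C| * chi_rho(C) * conj(chi(C)) with |G| = 12 for each irreducible chi in the table:
  <chi_rho, chi_1> = (1/12)[1*(12)*conj(1) + 1*(4)*conj(1) + 2*(1)*conj(1) + 2*(3)*conj(1) + 3*(0)*conj(1) + 3*(4)*conj(1)]
      = (1/12)[(12) + (4) + (2) + (6) + (0) + (12)] = 36/12 = 3
  <chi_rho, chi_2> = (1/12)[1*(12)*conj(1) + 1*(4)*conj(1) + 2*(1)*conj(1) + 2*(3)*conj(1) + 3*(0)*conj(-1) + 3*(4)*conj(-1)]
      = (1/12)[(12) + (4) + (2) + (6) + (0) + (-12)] = 12/12 = 1
  <chi_rho, chi_3> = (1/12)[1*(12)*conj(1) + 1*(4)*conj(-1) + 2*(1)*conj(-1) + 2*(3)*conj(1) + 3*(0)*conj(1) + 3*(4)*conj(-1)]
      = (1/12)[(12) + (-4) + (-2) + (6) + (0) + (-12)] = 0/12 = 0
  <chi_rho, chi_4> = (1/12)[1*(12)*conj(1) + 1*(4)*conj(-1) + 2*(1)*conj(-1) + 2*(3)*conj(1) + 3*(0)*conj(-1) + 3*(4)*conj(1)]
      = (1/12)[(12) + (-4) + (-2) + (6) + (0) + (12)] = 24/12 = 2
  <chi_rho, chi_5> = (1/12)[1*(12)*conj(2) + 1*(4)*conj(-2) + 2*(1)*conj(1) + 2*(3)*conj(-1) + 3*(0)*conj(0) + 3*(4)*conj(0)]
      = (1/12)[(24) + (-8) + (2) + (-6) + (0) + (0)] = 12/12 = 1
  <chi_rho, chi_6> = (1/12)[1*(12)*conj(2) + 1*(4)*conj(2) + 2*(1)*conj(-1) + 2*(3)*conj(-1) + 3*(0)*conj(0) + 3*(4)*conj(0)]
      = (1/12)[(24) + (8) + (-2) + (-6) + (0) + (0)] = 24/12 = 2
Dimension check: dim(rho) = sum (mult * dim) = 3*1 + 1*1 + 0*1 + 2*1 + 1*2 + 2*2 = 12 = chi_rho(e) = 12.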